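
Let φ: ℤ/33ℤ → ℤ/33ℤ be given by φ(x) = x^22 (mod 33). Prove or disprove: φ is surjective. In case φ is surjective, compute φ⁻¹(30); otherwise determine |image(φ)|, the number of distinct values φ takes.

φ(4): Repeated squaring mod 33: 4^1 ≡ 4, 4^2 ≡ 4² = 16, 4^4 ≡ 16² = 256 ≡ 25, 4^8 ≡ 25² = 625 ≡ 31, 4^16 ≡ 31² = 961 ≡ 4. Since 22 = 16 + 4 + 2, 4^22 ≡ 4·25·16: 4·25 = 100 ≡ 1, then 1·16 = 16. So 4^22 ≡ 16 (mod 33).
φ(7): Repeated squaring mod 33: 7^1 ≡ 7, 7^2 ≡ 7² = 49 ≡ 16, 7^4 ≡ 16² = 256 ≡ 25, 7^8 ≡ 25² = 625 ≡ 31, 7^16 ≡ 31² = 961 ≡ 4. Since 22 = 16 + 4 + 2, 7^22 ≡ 4·25·16: 4·25 = 100 ≡ 1, then 1·16 = 16. So 7^22 ≡ 16 (mod 33).
So φ(4) = φ(7) = 16 while 4 ≠ 7, hence φ is not injective.
A non-injective map from the 33-element set ℤ/33ℤ to itself takes at most 32 distinct values, so it cannot be surjective. So φ is not surjective.
Since φ is not surjective, we determine |image(φ)|. Computing x^22 mod 33 for each x (by repeated squaring, reducing mod 33 at every step), the values φ(0), φ(1), …, φ(32) are: 0, 1, 4, 9, 16, 25, 3, 16, 31, 15, 1, 22, 12, 4, 31, 27, 25, 25, 27, 31, 4, 12, 22, 1, 15, 31, 16, 3, 25, 16, 9, 4, 1.
The distinct values are {0, 1, 3, 4, 9, 12, 15, 16, 22, 25, 27, 31}; there are 12 of them.

12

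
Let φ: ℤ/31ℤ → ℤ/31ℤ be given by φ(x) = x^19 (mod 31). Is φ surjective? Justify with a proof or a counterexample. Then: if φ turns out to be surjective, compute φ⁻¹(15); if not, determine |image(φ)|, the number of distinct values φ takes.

29

Since 31 is prime, the nonzero elements of ℤ/31ℤ form a cyclic group of order 30.
As gcd(19, 30) = 1, raising to the 19th power is a bijection on this group: if s^19 ≡ t^19 then (st^{−1})^19 = 1, and the only element of order dividing gcd(19, 30) = 1 is 1, so s = t.
With φ(0) = 0 this makes φ injective on all of ℤ/31ℤ, hence bijective (finite equal-size domain and codomain). In particular φ is surjective.
Since φ is surjective, we find the preimage of 15. The inverse of x ↦ x^19 on (ℤ/31ℤ)^× is x ↦ x^19, because 19·19 = 361 = 12·30 + 1 ≡ 1 (mod 30) and x^{30} = 1 for x ≠ 0 (Fermat). So φ⁻¹(15) = 15^19 mod 31.
Repeated squaring mod 31: 15^1 ≡ 15, 15^2 ≡ 15² = 225 ≡ 8, 15^4 ≡ 8² = 64 ≡ 2, 15^8 ≡ 2² = 4, 15^16 ≡ 4² = 16. Since 19 = 16 + 2 + 1, 15^19 ≡ 16·8·15: 16·8 = 128 ≡ 4, then 4·15 = 60 ≡ 29. So 15^19 ≡ 29 (mod 31).
Hence φ⁻¹(15) = 29.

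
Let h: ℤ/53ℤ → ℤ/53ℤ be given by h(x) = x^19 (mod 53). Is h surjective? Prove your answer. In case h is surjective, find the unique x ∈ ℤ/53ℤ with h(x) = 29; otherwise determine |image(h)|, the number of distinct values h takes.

Since 53 is prime, the nonzero elements of ℤ/53ℤ form a cyclic group of order 52.
As gcd(19, 52) = 1, raising to the 19th power is a bijection on this group: if s^19 ≡ t^19 then (st^{−1})^19 = 1, and the only element of order dividing gcd(19, 52) = 1 is 1, so s = t.
With h(0) = 0 this makes h injective on all of ℤ/53ℤ, hence bijective (finite equal-size domain and codomain). In particular h is surjective.
Since h is surjective, we find the preimage of 29. The inverse of x ↦ x^19 on (ℤ/53ℤ)^× is x ↦ x^11, because 19·11 = 209 = 4·52 + 1 ≡ 1 (mod 52) and x^{52} = 1 for x ≠ 0 (Fermat). So h⁻¹(29) = 29^11 mod 53.
Repeated squaring mod 53: 29^1 ≡ 29, 29^2 ≡ 29² = 841 ≡ 46, 29^4 ≡ 46² = 2116 ≡ 49, 29^8 ≡ 49² = 2401 ≡ 16. Since 11 = 8 + 2 + 1, 29^11 ≡ 16·46·29: 16·46 = 736 ≡ 47, then 47·29 = 1363 ≡ 38. So 29^11 ≡ 38 (mod 53).
Hence h⁻¹(29) = 38.

38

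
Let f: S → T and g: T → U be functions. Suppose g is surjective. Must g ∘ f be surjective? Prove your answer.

not surjective

No. Take S = {1}, T = U = {1, 2, 3, 4}, f(1) = 1, and g = identity (surjective).
Then (g ∘ f)(1) = 1, and 4 ∈ U has no preimage under g ∘ f, so g ∘ f is not surjective.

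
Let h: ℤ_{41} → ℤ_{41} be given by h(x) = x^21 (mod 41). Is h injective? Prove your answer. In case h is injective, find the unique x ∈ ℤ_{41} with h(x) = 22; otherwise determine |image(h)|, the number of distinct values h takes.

Since 41 is prime, the nonzero elements of ℤ_{41} form a cyclic group of order 40.
As gcd(21, 40) = 1, raising to the 21st power is a bijection on this group: if u^21 ≡ v^21 then (uv^{−1})^21 = 1, and the only element of order dividing gcd(21, 40) = 1 is 1, so u = v.
With h(0) = 0 this makes h injective on all of ℤ_{41}, hence bijective (finite equal-size domain and codomain). In particular h is injective.
Since h is injective, we find the preimage of 22. The inverse of x ↦ x^21 on (ℤ_{41})^× is x ↦ x^21, because 21·21 = 441 = 11·40 + 1 ≡ 1 (mod 40) and x^{40} = 1 for x ≠ 0 (Fermat). So h⁻¹(22) = 22^21 mod 41.
Repeated squaring mod 41: 22^1 ≡ 22, 22^2 ≡ 22² = 484 ≡ 33, 22^4 ≡ 33² = 1089 ≡ 23, 22^8 ≡ 23² = 529 ≡ 37, 22^16 ≡ 37² = 1369 ≡ 16. Since 21 = 16 + 4 + 1, 22^21 ≡ 16·23·22: 16·23 = 368 ≡ 40, then 40·22 = 880 ≡ 19. So 22^21 ≡ 19 (mod 41).
Hence h⁻¹(22) = 19.

19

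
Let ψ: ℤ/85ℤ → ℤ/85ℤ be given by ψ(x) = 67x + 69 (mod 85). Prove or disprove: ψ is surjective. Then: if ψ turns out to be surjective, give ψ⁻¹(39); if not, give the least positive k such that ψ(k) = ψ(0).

Since gcd(67, 85) = 1, 67 is invertible modulo 85. Euclid's algorithm: 85 = 1·67 + 18, 67 = 3·18 + 13, 18 = 1·13 + 5, 13 = 2·5 + 3, 5 = 1·3 + 2, 3 = 1·2 + 1; back-substituting gives 1 = 33·67 − 26·85, so 67⁻¹ ≡ 33 (mod 85).
Then y ↦ 33(y − 69) is a two-sided inverse to ψ, so every y ∈ ℤ/85ℤ has a preimage.
So ψ is surjective.
Since ψ is surjective, we compute ψ⁻¹(39): solve 67x + 69 ≡ 39 (mod 85), i.e. 67x ≡ 55 (mod 85).
Multiplying by 67⁻¹ = 33 gives x ≡ 33·55 = 1815 = 21·85 + 30 ≡ 30 (mod 85).
Check: ψ(30) = 67·30 + 69 = 2079 = 24·85 + 39 ≡ 39 (mod 85).

30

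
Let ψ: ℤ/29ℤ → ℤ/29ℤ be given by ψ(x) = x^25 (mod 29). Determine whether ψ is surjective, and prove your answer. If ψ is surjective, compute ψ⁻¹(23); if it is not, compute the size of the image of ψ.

Since 29 is prime, the nonzero elements of ℤ/29ℤ form a cyclic group of order 28.
As gcd(25, 28) = 1, raising to the 25th power is a bijection on this group: if a^25 ≡ b^25 then (ab^{−1})^25 = 1, and the only element of order dividing gcd(25, 28) = 1 is 1, so a = b.
With ψ(0) = 0 this makes ψ injective on all of ℤ/29ℤ, hence bijective (finite equal-size domain and codomain). In particular ψ is surjective.
Since ψ is surjective, we find the preimage of 23. The inverse of x ↦ x^25 on (ℤ/29ℤ)^× is x ↦ x^9, because 25·9 = 225 = 8·28 + 1 ≡ 1 (mod 28) and x^{28} = 1 for x ≠ 0 (Fermat). So ψ⁻¹(23) = 23^9 mod 29.
Repeated squaring mod 29: 23^1 ≡ 23, 23^2 ≡ 23² = 529 ≡ 7, 23^4 ≡ 7² = 49 ≡ 20, 23^8 ≡ 20² = 400 ≡ 23. Since 9 = 8 + 1, 23^9 ≡ 23·23: 23·23 = 529 ≡ 7. So 23^9 ≡ 7 (mod 29).
Hence ψ⁻¹(23) = 7.

7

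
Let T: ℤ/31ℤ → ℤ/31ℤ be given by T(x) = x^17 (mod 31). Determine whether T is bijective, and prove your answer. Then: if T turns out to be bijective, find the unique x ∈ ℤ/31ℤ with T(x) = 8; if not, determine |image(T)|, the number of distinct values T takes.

Since 31 is prime, the nonzero elements of ℤ/31ℤ form a cyclic group of order 30.
As gcd(17, 30) = 1, raising to the 17th power is a bijection on this group: if x_1^17 ≡ x_2^17 then (x_1x_2^{−1})^17 = 1, and the only element of order dividing gcd(17, 30) = 1 is 1, so x_1 = x_2.
With T(0) = 0 this makes T injective on all of ℤ/31ℤ, hence bijective (finite equal-size domain and codomain). In particular T is bijective.
Since T is bijective, we find the preimage of 8. The inverse of x ↦ x^17 on (ℤ/31ℤ)^× is x ↦ x^23, because 17·23 = 391 = 13·30 + 1 ≡ 1 (mod 30) and x^{30} = 1 for x ≠ 0 (Fermat). So T⁻¹(8) = 8^23 mod 31.
Repeated squaring mod 31: 8^1 ≡ 8, 8^2 ≡ 8² = 64 ≡ 2, 8^4 ≡ 2² = 4, 8^8 ≡ 4² = 16, 8^16 ≡ 16² = 256 ≡ 8. Since 23 = 16 + 4 + 2 + 1, 8^23 ≡ 8·4·2·8: 8·4 = 32 ≡ 1, then 1·2 = 2, then 2·8 = 16. So 8^23 ≡ 16 (mod 31).
Hence T⁻¹(8) = 16.

16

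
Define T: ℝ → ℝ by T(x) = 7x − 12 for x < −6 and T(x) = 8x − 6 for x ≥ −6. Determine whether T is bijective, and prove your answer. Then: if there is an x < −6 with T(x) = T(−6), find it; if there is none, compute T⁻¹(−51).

-45/8

Both pieces are strictly increasing (slopes 7 and 8), so each is injective on its own interval.
The left piece maps (−∞, −6) onto (−∞, −54); the right piece maps [−6, ∞) onto [−54, ∞).
Since −54 = −54, the images partition ℝ: T is injective and surjective, hence bijective.
Because the two images are disjoint, no x < −6 has T(x) = T(−6), so we compute T⁻¹(−51): −51 lies in [−54, ∞), so solve 8x − 6 = −51: x = (−51 + 6)/8 = −45/8.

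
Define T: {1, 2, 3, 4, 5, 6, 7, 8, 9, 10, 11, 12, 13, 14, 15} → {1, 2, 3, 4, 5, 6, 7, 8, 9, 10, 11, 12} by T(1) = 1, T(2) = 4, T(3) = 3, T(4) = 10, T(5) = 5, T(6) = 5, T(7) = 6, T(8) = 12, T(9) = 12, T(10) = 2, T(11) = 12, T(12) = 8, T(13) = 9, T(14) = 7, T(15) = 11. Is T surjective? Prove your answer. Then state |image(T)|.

12

Every element of the codomain has a preimage: 1 = T(1), 2 = T(10), 3 = T(3), 4 = T(2), 5 = T(5), 6 = T(7), 7 = T(14), 8 = T(12), 9 = T(13), 10 = T(4), 11 = T(15), 12 = T(8).
Thus T is surjective.
The image of T is {1, 2, 3, 4, 5, 6, 7, 8, 9, 10, 11, 12}, which has 12 elements.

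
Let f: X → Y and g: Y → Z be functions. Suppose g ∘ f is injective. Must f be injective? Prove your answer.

Suppose f(u) = f(v). Applying g: (g ∘ f)(u) = (g ∘ f)(v). Since g ∘ f is injective, u = v. Hence f is injective.

injective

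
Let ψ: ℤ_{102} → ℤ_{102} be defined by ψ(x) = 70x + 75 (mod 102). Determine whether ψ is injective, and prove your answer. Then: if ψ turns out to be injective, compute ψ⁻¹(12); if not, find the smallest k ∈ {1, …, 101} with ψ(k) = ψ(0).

51

Recall: ψ is injective when ψ(u) = ψ(v) forces u = v.
We have gcd(70, 102) = 2 > 1. Taking u = 0 and v = 51: ψ(0) = 75 and ψ(51) = 70·51 + 75 = 3645 ≡ 75 (mod 102).
So ψ(0) = ψ(51) while 0 ≠ 51, thus ψ is not injective.
Since ψ is not injective, we find the least positive k with ψ(k) = ψ(0): this means 70k ≡ 0 (mod 102), i.e. 102 ∣ 70k. Since gcd(70, 102) = 2, dividing through by 2 this holds exactly when 51 ∣ 35k, and as gcd(35, 51) = 1, exactly when 51 ∣ k.
The smallest positive such k is 51.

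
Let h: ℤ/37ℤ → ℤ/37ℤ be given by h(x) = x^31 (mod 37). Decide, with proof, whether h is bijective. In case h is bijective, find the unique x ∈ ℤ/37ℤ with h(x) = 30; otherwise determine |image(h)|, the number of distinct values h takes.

3

Since 37 is prime, the nonzero elements of ℤ/37ℤ form a cyclic group of order 36.
As gcd(31, 36) = 1, raising to the 31st power is a bijection on this group: if x_1^31 ≡ x_2^31 then (x_1x_2^{−1})^31 = 1, and the only element of order dividing gcd(31, 36) = 1 is 1, so x_1 = x_2.
With h(0) = 0 this makes h injective on all of ℤ/37ℤ, hence bijective (finite equal-size domain and codomain). In particular h is bijective.
Since h is bijective, we find the preimage of 30. The inverse of x ↦ x^31 on (ℤ/37ℤ)^× is x ↦ x^7, because 31·7 = 217 = 6·36 + 1 ≡ 1 (mod 36) and x^{36} = 1 for x ≠ 0 (Fermat). So h⁻¹(30) = 30^7 mod 37.
Repeated squaring mod 37: 30^1 ≡ 30, 30^2 ≡ 30² = 900 ≡ 12, 30^4 ≡ 12² = 144 ≡ 33. Since 7 = 4 + 2 + 1, 30^7 ≡ 33·12·30: 33·12 = 396 ≡ 26, then 26·30 = 780 ≡ 3. So 30^7 ≡ 3 (mod 37).
Hence h⁻¹(30) = 3.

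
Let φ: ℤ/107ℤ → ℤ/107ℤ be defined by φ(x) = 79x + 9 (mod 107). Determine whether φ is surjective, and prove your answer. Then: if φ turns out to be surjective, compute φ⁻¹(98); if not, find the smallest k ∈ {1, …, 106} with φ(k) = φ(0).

Recall: φ is surjective if every y in the codomain equals φ(x) for some x in the domain.
Since gcd(79, 107) = 1, 79 is invertible modulo 107. Euclid's algorithm: 107 = 1·79 + 28, 79 = 2·28 + 23, 28 = 1·23 + 5, 23 = 4·5 + 3, 5 = 1·3 + 2, 3 = 1·2 + 1; back-substituting gives 1 = 42·79 − 31·107, so 79⁻¹ ≡ 42 (mod 107).
For any y ∈ ℤ/107ℤ, x = 42(y − 9) mod 107 satisfies φ(x) = 79·42(y − 9) + 9 ≡ y (since 79·42 ≡ 1 mod 107). So every y has a preimage.
Hence φ is surjective.
Since φ is surjective, we find φ⁻¹(98): we need 79x ≡ 98 − 9 ≡ 89 (mod 107). Using 79⁻¹ = 42: x ≡ 42·89 = 3738 = 34·107 + 100, so x = 100.
Check: φ(100) = 79·100 + 9 = 7909 = 73·107 + 98 ≡ 98 (mod 107).

100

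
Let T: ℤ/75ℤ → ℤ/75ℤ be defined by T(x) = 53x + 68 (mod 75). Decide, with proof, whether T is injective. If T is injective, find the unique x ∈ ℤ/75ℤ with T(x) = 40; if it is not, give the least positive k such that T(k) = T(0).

By definition, T is injective when T(s) = T(t) forces s = t.
Suppose T(s) = T(t) in ℤ/75ℤ. Then 53s + 68 ≡ 53t + 68 (mod 75), thus 53(s − t) ≡ 0 (mod 75).
Since gcd(53, 75) = 1, 53 is invertible modulo 75, hence s − t ≡ 0 (mod 75), i.e. s = t.
Therefore T is injective.
We now compute 53⁻¹ mod 75 explicitly. Euclid's algorithm: 75 = 1·53 + 22, 53 = 2·22 + 9, 22 = 2·9 + 4, 9 = 2·4 + 1; back-substituting gives 1 = 17·53 − 12·75, so 53⁻¹ ≡ 17 (mod 75).
Since T is injective, we compute T⁻¹(40): solve 53x + 68 ≡ 40 (mod 75), i.e. 53x ≡ 47 (mod 75).
Multiplying by 53⁻¹ = 17 gives x ≡ 17·47 = 799 = 10·75 + 49 ≡ 49 (mod 75).
Check: T(49) = 53·49 + 68 = 2665 = 35·75 + 40 ≡ 40 (mod 75).

49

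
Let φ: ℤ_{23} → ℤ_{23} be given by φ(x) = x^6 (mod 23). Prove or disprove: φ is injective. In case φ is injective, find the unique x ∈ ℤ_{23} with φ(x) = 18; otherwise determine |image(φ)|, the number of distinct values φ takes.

φ(11): Repeated squaring mod 23: 11^1 ≡ 11, 11^2 ≡ 11² = 121 ≡ 6, 11^4 ≡ 6² = 36 ≡ 13. Since 6 = 4 + 2, 11^6 ≡ 13·6: 13·6 = 78 ≡ 9. So 11^6 ≡ 9 (mod 23).
φ(12): Repeated squaring mod 23: 12^1 ≡ 12, 12^2 ≡ 12² = 144 ≡ 6, 12^4 ≡ 6² = 36 ≡ 13. Since 6 = 4 + 2, 12^6 ≡ 13·6: 13·6 = 78 ≡ 9. So 12^6 ≡ 9 (mod 23).
So φ(11) = φ(12) = 9 while 11 ≠ 12, therefore φ is not injective.
Since φ is not injective, we determine |image(φ)|. Computing x^6 mod 23 for each x (by repeated squaring, reducing mod 23 at every step), the values φ(0), φ(1), …, φ(22) are: 0, 1, 18, 16, 2, 8, 12, 4, 13, 3, 6, 9, 9, 6, 3, 13, 4, 12, 8, 2, 16, 18, 1.
The distinct values are {0, 1, 2, 3, 4, 6, 8, 9, 12, 13, 16, 18}; there are 12 of them.

12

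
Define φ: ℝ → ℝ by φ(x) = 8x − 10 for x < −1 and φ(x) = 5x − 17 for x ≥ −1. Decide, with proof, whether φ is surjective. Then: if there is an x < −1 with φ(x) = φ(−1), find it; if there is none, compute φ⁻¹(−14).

-3/2

Both pieces are strictly increasing (slopes 8 and 5), so each is injective on its own interval.
The left piece maps (−∞, −1) onto (−∞, −18); the right piece maps [−1, ∞) onto [−22, ∞).
The union (−∞, −18) ∪ [−22, ∞) covers ℝ, so φ is surjective.
For the follow-up: the images overlap, so an x < −1 with φ(x) = φ(−1) exists. φ(−1) = −22; solving 8x − 10 = −22 for x < −1 gives x = (−22 + 10)/8 = −3/2.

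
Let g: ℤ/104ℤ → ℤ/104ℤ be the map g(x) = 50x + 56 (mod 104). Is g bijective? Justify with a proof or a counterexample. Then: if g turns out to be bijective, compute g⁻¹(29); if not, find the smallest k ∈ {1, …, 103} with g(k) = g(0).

Recall that g is injective when g(u) = g(v) forces u = v.
We have gcd(50, 104) = 2 > 1. Taking u = 0 and v = 52: g(0) = 56 and g(52) = 50·52 + 56 = 2656 ≡ 56 (mod 104).
So g(0) = g(52) while 0 ≠ 52, hence g is not injective, hence not bijective.
Since g is not bijective, we find the least positive k with g(k) = g(0): this means 50k ≡ 0 (mod 104), i.e. 104 ∣ 50k. Since gcd(50, 104) = 2, dividing through by 2 this holds exactly when 52 ∣ 25k, and as gcd(25, 52) = 1, exactly when 52 ∣ k.
The smallest positive such k is 52.

52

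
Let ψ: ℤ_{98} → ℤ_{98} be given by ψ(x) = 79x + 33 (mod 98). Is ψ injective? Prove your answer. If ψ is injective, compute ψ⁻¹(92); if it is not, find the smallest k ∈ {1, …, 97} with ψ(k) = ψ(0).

33

Suppose ψ(s) = ψ(t) in ℤ_{98}. Then 79s + 33 ≡ 79t + 33 (mod 98), therefore 79(s − t) ≡ 0 (mod 98).
Since gcd(79, 98) = 1, 79 is invertible modulo 98, thus s − t ≡ 0 (mod 98), i.e. s = t.
Therefore ψ is injective.
We now compute 79⁻¹ mod 98 explicitly. Euclid's algorithm: 98 = 1·79 + 19, 79 = 4·19 + 3, 19 = 6·3 + 1; back-substituting gives 1 = 67·79 − 54·98, so 79⁻¹ ≡ 67 (mod 98).
Since ψ is injective, we compute ψ⁻¹(92): solve 79x + 33 ≡ 92 (mod 98), i.e. 79x ≡ 59 (mod 98).
Multiplying by 79⁻¹ = 67 gives x ≡ 67·59 = 3953 = 40·98 + 33 ≡ 33 (mod 98).
Check: ψ(33) = 79·33 + 33 = 2640 = 26·98 + 92 ≡ 92 (mod 98).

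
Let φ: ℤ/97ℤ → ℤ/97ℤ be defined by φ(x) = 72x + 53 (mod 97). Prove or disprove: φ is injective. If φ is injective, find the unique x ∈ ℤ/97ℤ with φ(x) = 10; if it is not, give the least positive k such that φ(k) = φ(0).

By definition, φ is injective when φ(s) = φ(t) forces s = t.
Suppose φ(s) = φ(t) in ℤ/97ℤ. Then 72s + 53 ≡ 72t + 53 (mod 97), so 72(s − t) ≡ 0 (mod 97).
Since gcd(72, 97) = 1, 72 is invertible modulo 97, so s − t ≡ 0 (mod 97), i.e. s = t.
Therefore φ is injective.
We now compute 72⁻¹ mod 97 explicitly. Euclid's algorithm: 97 = 1·72 + 25, 72 = 2·25 + 22, 25 = 1·22 + 3, 22 = 7·3 + 1; back-substituting gives 1 = 31·72 − 23·97, so 72⁻¹ ≡ 31 (mod 97).
Since φ is injective, we find φ⁻¹(10): we need 72x ≡ 10 − 53 ≡ 54 (mod 97). Using 72⁻¹ = 31: x ≡ 31·54 = 1674 = 17·97 + 25, so x = 25.
Check: φ(25) = 72·25 + 53 = 1853 = 19·97 + 10 ≡ 10 (mod 97).

25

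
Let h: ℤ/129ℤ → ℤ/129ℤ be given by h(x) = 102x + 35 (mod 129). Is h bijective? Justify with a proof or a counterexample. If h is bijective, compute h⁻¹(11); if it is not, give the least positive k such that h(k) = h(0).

Recall that h is injective when h(a) = h(b) forces a = b.
We have gcd(102, 129) = 3 > 1. Taking a = 0 and b = 43: h(0) = 35 and h(43) = 102·43 + 35 = 4421 ≡ 35 (mod 129).
So h(0) = h(43) while 0 ≠ 43, thus h is not injective, hence not bijective.
Since h is not bijective, we find the least positive k with h(k) = h(0): this means 102k ≡ 0 (mod 129), i.e. 129 ∣ 102k. Since gcd(102, 129) = 3, dividing through by 3 this holds exactly when 43 ∣ 34k, and as gcd(34, 43) = 1, exactly when 43 ∣ k.
The smallest positive such k is 43.

43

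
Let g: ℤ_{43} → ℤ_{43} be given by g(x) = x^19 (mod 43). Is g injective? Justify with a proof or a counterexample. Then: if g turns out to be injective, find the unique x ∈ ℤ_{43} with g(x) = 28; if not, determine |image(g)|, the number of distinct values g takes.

Since 43 is prime, the nonzero elements of ℤ_{43} form a cyclic group of order 42.
As gcd(19, 42) = 1, raising to the 19th power is a bijection on this group: if s^19 ≡ t^19 then (st^{−1})^19 = 1, and the only element of order dividing gcd(19, 42) = 1 is 1, so s = t.
With g(0) = 0 this makes g injective on all of ℤ_{43}, hence bijective (finite equal-size domain and codomain). In particular g is injective.
Since g is injective, we find the preimage of 28. The inverse of x ↦ x^19 on (ℤ_{43})^× is x ↦ x^31, because 19·31 = 589 = 14·42 + 1 ≡ 1 (mod 42) and x^{42} = 1 for x ≠ 0 (Fermat). So g⁻¹(28) = 28^31 mod 43.
Repeated squaring mod 43: 28^1 ≡ 28, 28^2 ≡ 28² = 784 ≡ 10, 28^4 ≡ 10² = 100 ≡ 14, 28^8 ≡ 14² = 196 ≡ 24, 28^16 ≡ 24² = 576 ≡ 17. Since 31 = 16 + 8 + 4 + 2 + 1, 28^31 ≡ 17·24·14·10·28: 17·24 = 408 ≡ 21, then 21·14 = 294 ≡ 36, then 36·10 = 360 ≡ 16, then 16·28 = 448 ≡ 18. So 28^31 ≡ 18 (mod 43).
Hence g⁻¹(28) = 18.

18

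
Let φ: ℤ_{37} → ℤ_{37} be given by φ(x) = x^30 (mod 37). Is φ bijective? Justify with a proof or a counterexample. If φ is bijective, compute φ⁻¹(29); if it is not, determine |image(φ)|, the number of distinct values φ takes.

φ(3): Repeated squaring mod 37: 3^1 ≡ 3, 3^2 ≡ 3² = 9, 3^4 ≡ 9² = 81 ≡ 7, 3^8 ≡ 7² = 49 ≡ 12, 3^16 ≡ 12² = 144 ≡ 33. Since 30 = 16 + 8 + 4 + 2, 3^30 ≡ 33·12·7·9: 33·12 = 396 ≡ 26, then 26·7 = 182 ≡ 34, then 34·9 = 306 ≡ 10. So 3^30 ≡ 10 (mod 37).
φ(4): Repeated squaring mod 37: 4^1 ≡ 4, 4^2 ≡ 4² = 16, 4^4 ≡ 16² = 256 ≡ 34, 4^8 ≡ 34² = 1156 ≡ 9, 4^16 ≡ 9² = 81 ≡ 7. Since 30 = 16 + 8 + 4 + 2, 4^30 ≡ 7·9·34·16: 7·9 = 63 ≡ 26, then 26·34 = 884 ≡ 33, then 33·16 = 528 ≡ 10. So 4^30 ≡ 10 (mod 37).
So φ(3) = φ(4) = 10 while 3 ≠ 4, therefore φ is not injective, hence not bijective.
Since φ is not bijective, we determine |image(φ)|. Computing x^30 mod 37 for each x (by repeated squaring, reducing mod 37 at every step), the values φ(0), φ(1), …, φ(36) are: 0, 1, 11, 10, 10, 27, 36, 10, 36, 26, 1, 1, 26, 27, 36, 11, 26, 11, 27, 27, 11, 26, 11, 36, 27, 26, 1, 1, 26, 36, 10, 36, 27, 10, 10, 11, 1.
The distinct values are {0, 1, 10, 11, 26, 27, 36}; there are 7 of them.

7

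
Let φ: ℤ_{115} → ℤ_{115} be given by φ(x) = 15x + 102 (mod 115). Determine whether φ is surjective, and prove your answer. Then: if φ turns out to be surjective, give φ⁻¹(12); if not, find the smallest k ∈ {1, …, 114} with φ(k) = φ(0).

Recall that φ is surjective if every y in the codomain equals φ(x) for some x in the domain.
Since gcd(15, 115) = 5, we have 15x ≡ 0 (mod 5) for all x, so φ(x) ≡ 2 (mod 5).
But 0 ≢ 2 (mod 5), so 0 ∈ ℤ_{115} has no preimage. Hence φ is not surjective.
Since φ is not surjective, we find the least positive k with φ(k) = φ(0): this means 15k ≡ 0 (mod 115), i.e. 115 ∣ 15k. Since gcd(15, 115) = 5, dividing through by 5 this holds exactly when 23 ∣ 3k, and as gcd(3, 23) = 1, exactly when 23 ∣ k.
The smallest positive such k is 23.

23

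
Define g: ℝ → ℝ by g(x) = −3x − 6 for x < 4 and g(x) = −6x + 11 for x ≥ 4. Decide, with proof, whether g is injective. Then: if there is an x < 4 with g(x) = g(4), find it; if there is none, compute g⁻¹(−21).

7/3

Both pieces are strictly decreasing (slopes −3 and −6), so each is injective on its own interval.
The left piece maps (−∞, 4) onto (−18, ∞); the right piece maps [4, ∞) onto (−∞, −13].
These images overlap. In particular g(4) = −13 (right piece), and solving −3x − 6 = −13 on the left piece gives x = 7/3 < 4.
So g(7/3) = g(4) with 7/3 ≠ 4, and g is not injective. This x = 7/3 is the requested value below 4.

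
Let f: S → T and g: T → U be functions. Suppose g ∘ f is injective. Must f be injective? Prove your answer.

injective

Suppose f(u) = f(v). Applying g: (g ∘ f)(u) = (g ∘ f)(v). Since g ∘ f is injective, u = v. Hence f is injective.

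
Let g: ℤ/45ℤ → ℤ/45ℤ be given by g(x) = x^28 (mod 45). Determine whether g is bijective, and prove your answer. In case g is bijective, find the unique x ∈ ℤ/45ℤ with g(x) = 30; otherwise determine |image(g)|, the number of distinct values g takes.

8

g(3): Repeated squaring mod 45: 3^1 ≡ 3, 3^2 ≡ 3² = 9, 3^4 ≡ 9² = 81 ≡ 36, 3^8 ≡ 36² = 1296 ≡ 36, 3^16 ≡ 36² = 1296 ≡ 36. Since 28 = 16 + 8 + 4, 3^28 ≡ 36·36·36: 36·36 = 1296 ≡ 36, then 36·36 = 1296 ≡ 36. So 3^28 ≡ 36 (mod 45).
g(6): Repeated squaring mod 45: 6^1 ≡ 6, 6^2 ≡ 6² = 36, 6^4 ≡ 36² = 1296 ≡ 36, 6^8 ≡ 36² = 1296 ≡ 36, 6^16 ≡ 36² = 1296 ≡ 36. Since 28 = 16 + 8 + 4, 6^28 ≡ 36·36·36: 36·36 = 1296 ≡ 36, then 36·36 = 1296 ≡ 36. So 6^28 ≡ 36 (mod 45).
So g(3) = g(6) = 36 while 3 ≠ 6, hence g is not injective, hence not bijective.
Since g is not bijective, we determine |image(g)|. Computing x^28 mod 45 for each x (by repeated squaring, reducing mod 45 at every step), the values g(0), g(1), …, g(44) are: 0, 1, 16, 36, 31, 40, 36, 16, 1, 36, 10, 16, 36, 31, 31, 0, 16, 1, 36, 1, 25, 36, 31, 31, 36, 25, 1, 36, 1, 16, 0, 31, 31, 36, 16, 10, 36, 1, 16, 36, 40, 31, 36, 16, 1.
The distinct values are {0, 1, 10, 16, 25, 31, 36, 40}; there are 8 of them.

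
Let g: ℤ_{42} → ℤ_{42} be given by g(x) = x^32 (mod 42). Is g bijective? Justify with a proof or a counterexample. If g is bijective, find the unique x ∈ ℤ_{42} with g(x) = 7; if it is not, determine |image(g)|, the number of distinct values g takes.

g(4): Repeated squaring mod 42: 4^1 ≡ 4, 4^2 ≡ 4² = 16, 4^4 ≡ 16² = 256 ≡ 4, 4^8 ≡ 4² = 16, 4^16 ≡ 16² = 256 ≡ 4, 4^32 ≡ 4² = 16. So 4^32 ≡ 16 (mod 42).
g(10): Repeated squaring mod 42: 10^1 ≡ 10, 10^2 ≡ 10² = 100 ≡ 16, 10^4 ≡ 16² = 256 ≡ 4, 10^8 ≡ 4² = 16, 10^16 ≡ 16² = 256 ≡ 4, 10^32 ≡ 4² = 16. So 10^32 ≡ 16 (mod 42).
So g(4) = g(10) = 16 while 4 ≠ 10, hence g is not injective, hence not bijective.
Since g is not bijective, we determine |image(g)|. Computing x^32 mod 42 for each x (by repeated squaring, reducing mod 42 at every step), the values g(0), g(1), …, g(41) are: 0, 1, 4, 9, 16, 25, 36, 7, 22, 39, 16, 37, 18, 1, 28, 15, 4, 37, 30, 25, 22, 21, 22, 25, 30, 37, 4, 15, 28, 1, 18, 37, 16, 39, 22, 7, 36, 25, 16, 9, 4, 1.
The distinct values are {0, 1, 4, 7, 9, 15, 16, 18, 21, 22, 25, 28, 30, 36, 37, 39}; there are 16 of them.

16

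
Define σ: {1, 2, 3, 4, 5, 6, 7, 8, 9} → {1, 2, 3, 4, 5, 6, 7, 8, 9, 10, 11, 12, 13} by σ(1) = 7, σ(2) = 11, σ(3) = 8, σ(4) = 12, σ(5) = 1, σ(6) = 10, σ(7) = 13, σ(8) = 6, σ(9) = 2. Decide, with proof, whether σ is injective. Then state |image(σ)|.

9

The values σ(1), …, σ(9) are 7, 11, 8, 12, 1, 10, 13, 6, 2 — all distinct.
So σ(x_1) = σ(x_2) only when x_1 = x_2, and σ is injective.
The image of σ is {1, 2, 6, 7, 8, 10, 11, 12, 13}, which has 9 elements.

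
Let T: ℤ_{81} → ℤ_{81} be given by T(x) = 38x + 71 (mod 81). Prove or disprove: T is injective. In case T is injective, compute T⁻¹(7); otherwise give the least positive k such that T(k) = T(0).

58

By definition, T is injective when T(s) = T(t) forces s = t.
Suppose T(s) = T(t) in ℤ_{81}. Then 38s + 71 ≡ 38t + 71 (mod 81), thus 38(s − t) ≡ 0 (mod 81).
Since gcd(38, 81) = 1, 38 is invertible modulo 81, thus s − t ≡ 0 (mod 81), i.e. s = t.
So T is injective.
We now compute 38⁻¹ mod 81 explicitly. Euclid's algorithm: 81 = 2·38 + 5, 38 = 7·5 + 3, 5 = 1·3 + 2, 3 = 1·2 + 1; back-substituting gives 1 = 32·38 − 15·81, so 38⁻¹ ≡ 32 (mod 81).
Since T is injective, we compute T⁻¹(7): solve 38x + 71 ≡ 7 (mod 81), i.e. 38x ≡ 17 (mod 81).
Multiplying by 38⁻¹ = 32 gives x ≡ 32·17 = 544 = 6·81 + 58 ≡ 58 (mod 81).
Check: T(58) = 38·58 + 71 = 2275 = 28·81 + 7 ≡ 7 (mod 81).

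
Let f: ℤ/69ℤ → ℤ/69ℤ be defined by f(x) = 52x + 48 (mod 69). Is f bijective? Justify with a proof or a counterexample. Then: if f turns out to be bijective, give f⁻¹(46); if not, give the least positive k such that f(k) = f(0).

Suppose f(x_1) = f(x_2) in ℤ/69ℤ. Then 52x_1 + 48 ≡ 52x_2 + 48 (mod 69), hence 52(x_1 − x_2) ≡ 0 (mod 69).
Since gcd(52, 69) = 1, 52 is invertible modulo 69, hence x_1 − x_2 ≡ 0 (mod 69), i.e. x_1 = x_2.
We now compute 52⁻¹ mod 69 explicitly. Euclid's algorithm: 69 = 1·52 + 17, 52 = 3·17 + 1; back-substituting gives 1 = 4·52 − 3·69, so 52⁻¹ ≡ 4 (mod 69).
Then y ↦ 4(y − 48) is a two-sided inverse to f, so every y ∈ ℤ/69ℤ has a preimage.
Therefore f is bijective.
Since f is bijective, we compute f⁻¹(46): solve 52x + 48 ≡ 46 (mod 69), i.e. 52x ≡ 67 (mod 69).
Multiplying by 52⁻¹ = 4 gives x ≡ 4·67 = 268 = 3·69 + 61 ≡ 61 (mod 69).
Check: f(61) = 52·61 + 48 = 3220 = 46·69 + 46 ≡ 46 (mod 69).

61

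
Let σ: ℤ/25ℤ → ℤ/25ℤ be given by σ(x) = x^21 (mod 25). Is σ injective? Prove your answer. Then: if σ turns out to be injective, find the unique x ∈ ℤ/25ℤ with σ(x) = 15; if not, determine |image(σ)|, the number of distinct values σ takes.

21

σ(0) = 0^21 = 0.
σ(5): Repeated squaring mod 25: 5^1 ≡ 5, 5^2 ≡ 5² = 25 ≡ 0, 5^4 ≡ 0² = 0, 5^8 ≡ 0² = 0, 5^16 ≡ 0² = 0. Since 21 = 16 + 4 + 1, 5^21 ≡ 0·0·5: 0·0 = 0, then 0·5 = 0. So 5^21 ≡ 0 (mod 25).
So σ(0) = σ(5) = 0 while 0 ≠ 5, thus σ is not injective.
Since σ is not injective, we determine |image(σ)|. Computing x^21 mod 25 for each x (by repeated squaring, reducing mod 25 at every step), the values σ(0), σ(1), …, σ(24) are: 0, 1, 2, 3, 4, 0, 6, 7, 8, 9, 0, 11, 12, 13, 14, 0, 16, 17, 18, 19, 0, 21, 22, 23, 24.
The distinct values are {0, 1, 2, 3, 4, 6, 7, 8, 9, 11, 12, 13, 14, 16, 17, 18, 19, 21, 22, 23, 24}; there are 21 of them.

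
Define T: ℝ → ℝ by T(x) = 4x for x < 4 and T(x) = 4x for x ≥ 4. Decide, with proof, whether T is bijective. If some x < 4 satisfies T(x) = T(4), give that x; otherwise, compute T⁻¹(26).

13/2

Both pieces are strictly increasing (slopes 4 and 4), so each is injective on its own interval.
The left piece maps (−∞, 4) onto (−∞, 16); the right piece maps [4, ∞) onto [16, ∞).
Since 16 = 16, the images partition ℝ: T is injective and surjective, hence bijective.
Because the two images are disjoint, no x < 4 has T(x) = T(4), so we compute T⁻¹(26): 26 lies in [16, ∞), so solve 4x = 26: x = (26 − 0)/4 = 13/2.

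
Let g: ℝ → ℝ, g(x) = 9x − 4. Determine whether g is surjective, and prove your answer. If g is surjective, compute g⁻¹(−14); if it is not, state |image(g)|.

-10/9

For any y ∈ ℝ, x = (y + 4)/9 satisfies g(x) = y.
Thus g is surjective.
Since g is surjective, we compute g⁻¹(−14) = (−14 + 4)/9 = −10/9.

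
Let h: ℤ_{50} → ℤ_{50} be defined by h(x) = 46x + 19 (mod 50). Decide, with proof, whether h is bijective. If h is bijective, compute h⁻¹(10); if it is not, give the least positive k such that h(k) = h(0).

25

By definition, injectivity means: for all x_1, x_2 in the domain, h(x_1) = h(x_2) implies x_1 = x_2.
We have gcd(46, 50) = 2 > 1. Taking x_1 = 0 and x_2 = 25: h(0) = 19 and h(25) = 46·25 + 19 = 1169 ≡ 19 (mod 50).
So h(0) = h(25) while 0 ≠ 25, therefore h is not injective, hence not bijective.
Since h is not bijective, we find the least positive k with h(k) = h(0): this means 46k ≡ 0 (mod 50), i.e. 50 ∣ 46k. Since gcd(46, 50) = 2, dividing through by 2 this holds exactly when 25 ∣ 23k, and as gcd(23, 25) = 1, exactly when 25 ∣ k.
The smallest positive such k is 25.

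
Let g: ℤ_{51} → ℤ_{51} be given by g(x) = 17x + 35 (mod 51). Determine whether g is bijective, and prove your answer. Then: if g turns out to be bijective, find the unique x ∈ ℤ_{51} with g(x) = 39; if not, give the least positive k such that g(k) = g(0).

By definition, g is injective if g(s) = g(t) implies s = t.
We have gcd(17, 51) = 17 > 1. Taking s = 0 and t = 3: g(0) = 35 and g(3) = 17·3 + 35 = 86 ≡ 35 (mod 51).
So g(0) = g(3) while 0 ≠ 3, hence g is not injective, hence not bijective.
Since g is not bijective, we find the least positive k with g(k) = g(0): this means 17k ≡ 0 (mod 51), i.e. 51 ∣ 17k. Since gcd(17, 51) = 17, dividing through by 17 this holds exactly when 3 ∣ k.
The smallest positive such k is 3.

3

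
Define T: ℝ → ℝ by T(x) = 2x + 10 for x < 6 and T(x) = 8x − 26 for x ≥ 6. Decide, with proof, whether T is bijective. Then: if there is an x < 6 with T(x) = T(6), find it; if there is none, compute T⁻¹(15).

5/2

Both pieces are strictly increasing (slopes 2 and 8), so each is injective on its own interval.
The left piece maps (−∞, 6) onto (−∞, 22); the right piece maps [6, ∞) onto [22, ∞).
Since 22 = 22, the images partition ℝ: T is injective and surjective, hence bijective.
Because the two images are disjoint, no x < 6 has T(x) = T(6), so we compute T⁻¹(15): 15 lies in (−∞, 22), so solve 2x + 10 = 15: x = (15 − 10)/2 = 5/2.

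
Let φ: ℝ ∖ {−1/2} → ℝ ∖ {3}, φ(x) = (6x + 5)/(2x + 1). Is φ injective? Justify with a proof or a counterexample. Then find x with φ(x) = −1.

Suppose φ(a) = φ(b). Cross-multiplying: (6a + 5)(2b + 1) = (6b + 5)(2a + 1).
Expanding both sides and cancelling the symmetric terms leaves −4·(a − b) = 0. Since −4 ≠ 0, a = b. Thus φ is injective.
Solving φ(x) = −1: cross-multiplying gives 6x + 5 = −1(2x + 1), which rearranges to 8x = −6, so x = −3/4.

-3/4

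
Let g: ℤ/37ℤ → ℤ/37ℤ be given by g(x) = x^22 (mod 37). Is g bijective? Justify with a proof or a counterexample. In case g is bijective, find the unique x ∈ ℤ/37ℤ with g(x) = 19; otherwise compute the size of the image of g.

g(18): Repeated squaring mod 37: 18^1 ≡ 18, 18^2 ≡ 18² = 324 ≡ 28, 18^4 ≡ 28² = 784 ≡ 7, 18^8 ≡ 7² = 49 ≡ 12, 18^16 ≡ 12² = 144 ≡ 33. Since 22 = 16 + 4 + 2, 18^22 ≡ 33·7·28: 33·7 = 231 ≡ 9, then 9·28 = 252 ≡ 30. So 18^22 ≡ 30 (mod 37).
g(19): Repeated squaring mod 37: 19^1 ≡ 19, 19^2 ≡ 19² = 361 ≡ 28, 19^4 ≡ 28² = 784 ≡ 7, 19^8 ≡ 7² = 49 ≡ 12, 19^16 ≡ 12² = 144 ≡ 33. Since 22 = 16 + 4 + 2, 19^22 ≡ 33·7·28: 33·7 = 231 ≡ 9, then 9·28 = 252 ≡ 30. So 19^22 ≡ 30 (mod 37).
So g(18) = g(19) = 30 while 18 ≠ 19, hence g is not injective, hence not bijective.
Since g is not bijective, we determine |image(g)|. Computing x^22 mod 37 for each x (by repeated squaring, reducing mod 37 at every step), the values g(0), g(1), …, g(36) are: 0, 1, 21, 7, 34, 4, 36, 33, 11, 12, 10, 26, 16, 3, 27, 28, 9, 25, 30, 30, 25, 9, 28, 27, 3, 16, 26, 10, 12, 11, 33, 36, 4, 34, 7, 21, 1.
The distinct values are {0, 1, 3, 4, 7, 9, 10, 11, 12, 16, 21, 25, 26, 27, 28, 30, 33, 34, 36}; there are 19 of them.

19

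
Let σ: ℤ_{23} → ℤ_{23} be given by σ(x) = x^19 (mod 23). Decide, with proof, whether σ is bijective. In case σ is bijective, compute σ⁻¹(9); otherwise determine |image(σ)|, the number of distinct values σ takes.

Since 23 is prime, the nonzero elements of ℤ_{23} form a cyclic group of order 22.
As gcd(19, 22) = 1, raising to the 19th power is a bijection on this group: if x_1^19 ≡ x_2^19 then (x_1x_2^{−1})^19 = 1, and the only element of order dividing gcd(19, 22) = 1 is 1, so x_1 = x_2.
With σ(0) = 0 this makes σ injective on all of ℤ_{23}, hence bijective (finite equal-size domain and codomain). In particular σ is bijective.
Since σ is bijective, we find the preimage of 9. The inverse of x ↦ x^19 on (ℤ_{23})^× is x ↦ x^7, because 19·7 = 133 = 6·22 + 1 ≡ 1 (mod 22) and x^{22} = 1 for x ≠ 0 (Fermat). So σ⁻¹(9) = 9^7 mod 23.
Repeated squaring mod 23: 9^1 ≡ 9, 9^2 ≡ 9² = 81 ≡ 12, 9^4 ≡ 12² = 144 ≡ 6. Since 7 = 4 + 2 + 1, 9^7 ≡ 6·12·9: 6·12 = 72 ≡ 3, then 3·9 = 27 ≡ 4. So 9^7 ≡ 4 (mod 23).
Hence σ⁻¹(9) = 4.

4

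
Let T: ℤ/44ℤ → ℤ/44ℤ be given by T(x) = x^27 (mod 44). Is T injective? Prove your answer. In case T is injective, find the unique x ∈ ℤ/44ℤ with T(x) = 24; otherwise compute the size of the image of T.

T(0) = 0^27 = 0.
T(22): Repeated squaring mod 44: 22^1 ≡ 22, 22^2 ≡ 22² = 484 ≡ 0, 22^4 ≡ 0² = 0, 22^8 ≡ 0² = 0, 22^16 ≡ 0² = 0. Since 27 = 16 + 8 + 2 + 1, 22^27 ≡ 0·0·0·22: 0·0 = 0, then 0·0 = 0, then 0·22 = 0. So 22^27 ≡ 0 (mod 44).
So T(0) = T(22) = 0 while 0 ≠ 22, therefore T is not injective.
Since T is not injective, we determine |image(T)|. Computing x^27 mod 44 for each x (by repeated squaring, reducing mod 44 at every step), the values T(0), T(1), …, T(43) are: 0, 1, 40, 31, 16, 25, 8, 39, 24, 37, 32, 11, 12, 29, 20, 27, 36, 41, 28, 35, 4, 21, 0, 23, 40, 9, 16, 3, 8, 17, 24, 15, 32, 33, 12, 7, 20, 5, 36, 19, 28, 13, 4, 43.
The distinct values are {0, 1, 3, 4, 5, 7, 8, 9, 11, 12, 13, 15, 16, 17, 19, 20, 21, 23, 24, 25, 27, 28, 29, 31, 32, 33, 35, 36, 37, 39, 40, 41, 43}; there are 33 of them.

33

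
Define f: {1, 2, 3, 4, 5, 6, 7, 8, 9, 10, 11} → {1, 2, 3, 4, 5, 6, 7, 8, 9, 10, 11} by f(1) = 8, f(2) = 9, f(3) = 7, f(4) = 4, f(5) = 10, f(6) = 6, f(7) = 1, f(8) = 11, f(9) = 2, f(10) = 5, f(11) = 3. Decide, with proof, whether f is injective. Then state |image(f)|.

11

The values f(1), …, f(11) are 8, 9, 7, 4, 10, 6, 1, 11, 2, 5, 3 — all distinct.
So f(s) = f(t) only when s = t, and f is injective.
The image of f is {1, 2, 3, 4, 5, 6, 7, 8, 9, 10, 11}, which has 11 elements.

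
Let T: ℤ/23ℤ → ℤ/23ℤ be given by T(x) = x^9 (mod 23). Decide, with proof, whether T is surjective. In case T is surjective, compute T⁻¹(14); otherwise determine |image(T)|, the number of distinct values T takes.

15

Since 23 is prime, the nonzero elements of ℤ/23ℤ form a cyclic group of order 22.
As gcd(9, 22) = 1, raising to the 9th power is a bijection on this group: if x_1^9 ≡ x_2^9 then (x_1x_2^{−1})^9 = 1, and the only element of order dividing gcd(9, 22) = 1 is 1, so x_1 = x_2.
With T(0) = 0 this makes T injective on all of ℤ/23ℤ, hence bijective (finite equal-size domain and codomain). In particular T is surjective.
Since T is surjective, we find the preimage of 14. The inverse of x ↦ x^9 on (ℤ/23ℤ)^× is x ↦ x^5, because 9·5 = 45 = 2·22 + 1 ≡ 1 (mod 22) and x^{22} = 1 for x ≠ 0 (Fermat). So T⁻¹(14) = 14^5 mod 23.
Repeated squaring mod 23: 14^1 ≡ 14, 14^2 ≡ 14² = 196 ≡ 12, 14^4 ≡ 12² = 144 ≡ 6. Since 5 = 4 + 1, 14^5 ≡ 6·14: 6·14 = 84 ≡ 15. So 14^5 ≡ 15 (mod 23).
Hence T⁻¹(14) = 15.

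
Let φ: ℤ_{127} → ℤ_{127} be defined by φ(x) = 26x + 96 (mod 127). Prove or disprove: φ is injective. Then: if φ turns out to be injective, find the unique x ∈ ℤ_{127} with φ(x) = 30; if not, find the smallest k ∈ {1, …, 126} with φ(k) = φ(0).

17

Suppose φ(x_1) = φ(x_2) in ℤ_{127}. Then 26x_1 + 96 ≡ 26x_2 + 96 (mod 127), hence 26(x_1 − x_2) ≡ 0 (mod 127).
Since gcd(26, 127) = 1, 26 is invertible modulo 127, hence x_1 − x_2 ≡ 0 (mod 127), i.e. x_1 = x_2.
Therefore φ is injective.
We now compute 26⁻¹ mod 127 explicitly. Euclid's algorithm: 127 = 4·26 + 23, 26 = 1·23 + 3, 23 = 7·3 + 2, 3 = 1·2 + 1; back-substituting gives 1 = 44·26 − 9·127, so 26⁻¹ ≡ 44 (mod 127).
Since φ is injective, we find φ⁻¹(30): we need 26x ≡ 30 − 96 ≡ 61 (mod 127). Using 26⁻¹ = 44: x ≡ 44·61 = 2684 = 21·127 + 17, so x = 17.
Check: φ(17) = 26·17 + 96 = 538 = 4·127 + 30 ≡ 30 (mod 127).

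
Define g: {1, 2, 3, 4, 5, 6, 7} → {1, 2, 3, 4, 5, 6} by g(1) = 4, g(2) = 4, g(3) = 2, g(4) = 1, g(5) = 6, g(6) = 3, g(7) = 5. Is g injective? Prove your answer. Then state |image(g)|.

g(1) = 4 = g(2) with 1 ≠ 2, so g is not injective.
The image of g is {1, 2, 3, 4, 5, 6}, which has 6 elements.

6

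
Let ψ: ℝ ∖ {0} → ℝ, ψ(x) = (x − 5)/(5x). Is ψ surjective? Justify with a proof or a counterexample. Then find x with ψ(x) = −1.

If ψ(x) = 1/5, cross-multiplying gives 5(x − 5) = 1(5x), which simplifies to −25 = 0 — false.  So 1/5 has no preimage and ψ is not surjective.
Solving ψ(x) = −1: cross-multiplying gives x − 5 = −1(5x), which rearranges to 6x = 5, so x = 5/6.

5/6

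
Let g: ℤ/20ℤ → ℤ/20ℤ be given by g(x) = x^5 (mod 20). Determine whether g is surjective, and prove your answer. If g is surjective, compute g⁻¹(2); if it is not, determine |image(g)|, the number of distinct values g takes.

g(0) = 0^5 = 0.
g(10): Repeated squaring mod 20: 10^1 ≡ 10, 10^2 ≡ 10² = 100 ≡ 0, 10^4 ≡ 0² = 0. Since 5 = 4 + 1, 10^5 ≡ 0·10: 0·10 = 0. So 10^5 ≡ 0 (mod 20).
So g(0) = g(10) = 0 while 0 ≠ 10, so g is not injective.
A non-injective map from the 20-element set ℤ/20ℤ to itself takes at most 19 distinct values, so it cannot be surjective. Thus g is not surjective.
Since g is not surjective, we determine |image(g)|. Computing x^5 mod 20 for each x (by repeated squaring, reducing mod 20 at every step), the values g(0), g(1), …, g(19) are: 0, 1, 12, 3, 4, 5, 16, 7, 8, 9, 0, 11, 12, 13, 4, 15, 16, 17, 8, 19.
The distinct values are {0, 1, 3, 4, 5, 7, 8, 9, 11, 12, 13, 15, 16, 17, 19}; there are 15 of them.

15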